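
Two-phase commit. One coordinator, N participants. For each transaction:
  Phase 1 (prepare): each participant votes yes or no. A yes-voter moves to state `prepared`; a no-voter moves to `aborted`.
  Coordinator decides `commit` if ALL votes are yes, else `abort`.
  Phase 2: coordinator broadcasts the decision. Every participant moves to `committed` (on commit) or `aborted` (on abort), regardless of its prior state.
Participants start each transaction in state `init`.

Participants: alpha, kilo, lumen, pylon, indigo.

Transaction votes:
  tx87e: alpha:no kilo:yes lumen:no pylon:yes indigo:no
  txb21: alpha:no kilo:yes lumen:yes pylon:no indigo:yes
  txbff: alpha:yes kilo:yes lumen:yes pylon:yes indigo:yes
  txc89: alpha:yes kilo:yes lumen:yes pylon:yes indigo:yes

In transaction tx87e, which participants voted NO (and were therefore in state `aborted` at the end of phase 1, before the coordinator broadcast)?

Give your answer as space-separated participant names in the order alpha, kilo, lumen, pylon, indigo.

Txn tx87e phase 1: alpha no -> aborted; kilo yes -> prepared; lumen no -> aborted; pylon yes -> prepared; indigo no -> aborted

Answer: alpha lumen indigo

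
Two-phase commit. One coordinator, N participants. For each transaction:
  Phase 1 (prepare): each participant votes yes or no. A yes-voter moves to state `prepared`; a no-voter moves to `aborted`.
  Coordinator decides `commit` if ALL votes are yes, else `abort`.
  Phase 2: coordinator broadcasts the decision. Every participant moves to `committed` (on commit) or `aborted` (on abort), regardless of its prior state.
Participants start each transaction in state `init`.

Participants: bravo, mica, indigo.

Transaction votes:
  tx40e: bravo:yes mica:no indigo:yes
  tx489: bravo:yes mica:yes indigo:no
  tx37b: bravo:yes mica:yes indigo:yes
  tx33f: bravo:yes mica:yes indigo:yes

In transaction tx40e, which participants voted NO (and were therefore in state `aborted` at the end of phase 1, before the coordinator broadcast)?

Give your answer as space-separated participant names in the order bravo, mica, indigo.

Answer: mica

Derivation:
Txn tx40e phase 1: bravo yes -> prepared; mica no -> aborted; indigo yes -> prepared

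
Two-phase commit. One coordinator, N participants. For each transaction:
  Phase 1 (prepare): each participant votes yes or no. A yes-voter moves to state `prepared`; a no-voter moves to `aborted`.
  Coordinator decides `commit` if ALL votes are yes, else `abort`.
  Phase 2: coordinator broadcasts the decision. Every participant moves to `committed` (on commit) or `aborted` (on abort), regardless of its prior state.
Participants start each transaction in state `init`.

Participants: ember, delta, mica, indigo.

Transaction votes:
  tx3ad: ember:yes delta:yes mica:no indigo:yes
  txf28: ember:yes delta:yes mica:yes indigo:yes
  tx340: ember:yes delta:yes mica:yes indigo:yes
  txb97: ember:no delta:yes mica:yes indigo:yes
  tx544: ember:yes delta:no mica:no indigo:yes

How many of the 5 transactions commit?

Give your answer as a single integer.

tx3ad: no from mica -> abort (commits=0)
txf28: all yes -> commit (commits=1)
tx340: all yes -> commit (commits=2)
txb97: no from ember -> abort (commits=2)
tx544: no from delta, mica -> abort (commits=2)

Answer: 2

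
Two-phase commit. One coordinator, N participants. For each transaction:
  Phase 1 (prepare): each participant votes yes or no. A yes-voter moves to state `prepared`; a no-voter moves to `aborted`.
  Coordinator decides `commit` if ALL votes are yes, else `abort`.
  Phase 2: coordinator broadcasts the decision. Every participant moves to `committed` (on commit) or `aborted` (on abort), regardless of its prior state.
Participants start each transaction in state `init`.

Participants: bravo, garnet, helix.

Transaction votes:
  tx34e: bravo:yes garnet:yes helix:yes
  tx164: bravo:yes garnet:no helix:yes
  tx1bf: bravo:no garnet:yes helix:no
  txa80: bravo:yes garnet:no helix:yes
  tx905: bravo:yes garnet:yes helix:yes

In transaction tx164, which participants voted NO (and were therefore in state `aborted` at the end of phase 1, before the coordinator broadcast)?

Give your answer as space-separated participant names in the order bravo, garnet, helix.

Txn tx164 phase 1: bravo yes -> prepared; garnet no -> aborted; helix yes -> prepared

Answer: garnet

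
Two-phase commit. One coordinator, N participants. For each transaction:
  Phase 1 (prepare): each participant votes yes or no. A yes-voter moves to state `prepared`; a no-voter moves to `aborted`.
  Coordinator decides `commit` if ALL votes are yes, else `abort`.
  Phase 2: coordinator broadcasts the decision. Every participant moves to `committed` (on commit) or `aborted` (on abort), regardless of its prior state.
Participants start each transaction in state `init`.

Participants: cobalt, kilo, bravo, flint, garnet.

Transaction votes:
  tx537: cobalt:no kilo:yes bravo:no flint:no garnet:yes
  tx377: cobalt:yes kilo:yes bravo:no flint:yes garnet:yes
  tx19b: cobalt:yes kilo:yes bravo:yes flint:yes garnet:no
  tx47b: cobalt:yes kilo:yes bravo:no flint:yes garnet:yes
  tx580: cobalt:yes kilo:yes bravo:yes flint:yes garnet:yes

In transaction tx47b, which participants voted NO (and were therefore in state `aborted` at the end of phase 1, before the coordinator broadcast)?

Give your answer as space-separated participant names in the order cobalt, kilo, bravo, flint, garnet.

Answer: bravo

Derivation:
Txn tx47b phase 1: cobalt yes -> prepared; kilo yes -> prepared; bravo no -> aborted; flint yes -> prepared; garnet yes -> prepared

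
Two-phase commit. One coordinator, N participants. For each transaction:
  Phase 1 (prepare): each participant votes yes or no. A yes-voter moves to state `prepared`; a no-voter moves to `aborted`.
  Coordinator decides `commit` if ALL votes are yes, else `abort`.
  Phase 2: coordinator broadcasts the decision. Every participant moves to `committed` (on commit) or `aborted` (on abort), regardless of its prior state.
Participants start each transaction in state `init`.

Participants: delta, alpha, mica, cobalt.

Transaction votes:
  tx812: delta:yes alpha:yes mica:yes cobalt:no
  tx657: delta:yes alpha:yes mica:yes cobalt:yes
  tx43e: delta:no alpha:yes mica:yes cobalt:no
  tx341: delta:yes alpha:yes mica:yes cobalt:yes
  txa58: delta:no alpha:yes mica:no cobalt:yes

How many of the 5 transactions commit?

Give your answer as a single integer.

tx812: no from cobalt -> abort (commits=0)
tx657: all yes -> commit (commits=1)
tx43e: no from delta, cobalt -> abort (commits=1)
tx341: all yes -> commit (commits=2)
txa58: no from delta, mica -> abort (commits=2)

Answer: 2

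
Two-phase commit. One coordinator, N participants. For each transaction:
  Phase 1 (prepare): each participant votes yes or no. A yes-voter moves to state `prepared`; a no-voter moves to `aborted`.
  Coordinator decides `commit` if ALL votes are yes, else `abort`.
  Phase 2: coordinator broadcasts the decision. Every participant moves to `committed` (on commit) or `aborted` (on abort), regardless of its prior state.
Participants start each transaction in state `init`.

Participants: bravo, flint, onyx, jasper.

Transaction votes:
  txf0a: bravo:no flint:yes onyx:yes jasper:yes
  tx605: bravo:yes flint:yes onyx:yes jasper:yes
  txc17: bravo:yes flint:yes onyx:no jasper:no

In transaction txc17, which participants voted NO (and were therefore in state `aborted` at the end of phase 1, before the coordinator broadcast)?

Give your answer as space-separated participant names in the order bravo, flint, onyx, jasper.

Answer: onyx jasper

Derivation:
Txn txc17 phase 1: bravo yes -> prepared; flint yes -> prepared; onyx no -> aborted; jasper no -> aborted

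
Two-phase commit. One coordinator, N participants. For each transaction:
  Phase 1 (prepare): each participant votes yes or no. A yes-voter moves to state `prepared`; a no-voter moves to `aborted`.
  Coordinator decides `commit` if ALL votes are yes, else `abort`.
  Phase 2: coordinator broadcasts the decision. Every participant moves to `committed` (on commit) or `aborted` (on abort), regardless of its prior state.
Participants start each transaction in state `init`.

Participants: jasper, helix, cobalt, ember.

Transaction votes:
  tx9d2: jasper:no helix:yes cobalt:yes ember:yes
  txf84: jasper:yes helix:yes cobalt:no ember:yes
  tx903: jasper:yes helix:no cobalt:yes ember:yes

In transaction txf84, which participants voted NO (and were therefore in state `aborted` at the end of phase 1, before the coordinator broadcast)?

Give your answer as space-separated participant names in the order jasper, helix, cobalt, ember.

Txn txf84 phase 1: jasper yes -> prepared; helix yes -> prepared; cobalt no -> aborted; ember yes -> prepared

Answer: cobalt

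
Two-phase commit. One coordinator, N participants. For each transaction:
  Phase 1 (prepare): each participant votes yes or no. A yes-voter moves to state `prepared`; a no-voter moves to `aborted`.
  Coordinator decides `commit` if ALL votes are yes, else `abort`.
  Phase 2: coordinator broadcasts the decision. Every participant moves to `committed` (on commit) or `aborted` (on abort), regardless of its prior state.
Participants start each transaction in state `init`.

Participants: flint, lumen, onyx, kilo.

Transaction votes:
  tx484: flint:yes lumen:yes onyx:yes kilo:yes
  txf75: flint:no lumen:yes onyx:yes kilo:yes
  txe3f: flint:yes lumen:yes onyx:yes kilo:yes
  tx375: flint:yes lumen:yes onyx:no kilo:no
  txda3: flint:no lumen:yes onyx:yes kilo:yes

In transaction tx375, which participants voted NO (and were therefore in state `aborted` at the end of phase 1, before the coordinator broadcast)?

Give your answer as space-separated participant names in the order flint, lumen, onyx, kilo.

Txn tx375 phase 1: flint yes -> prepared; lumen yes -> prepared; onyx no -> aborted; kilo no -> aborted

Answer: onyx kilo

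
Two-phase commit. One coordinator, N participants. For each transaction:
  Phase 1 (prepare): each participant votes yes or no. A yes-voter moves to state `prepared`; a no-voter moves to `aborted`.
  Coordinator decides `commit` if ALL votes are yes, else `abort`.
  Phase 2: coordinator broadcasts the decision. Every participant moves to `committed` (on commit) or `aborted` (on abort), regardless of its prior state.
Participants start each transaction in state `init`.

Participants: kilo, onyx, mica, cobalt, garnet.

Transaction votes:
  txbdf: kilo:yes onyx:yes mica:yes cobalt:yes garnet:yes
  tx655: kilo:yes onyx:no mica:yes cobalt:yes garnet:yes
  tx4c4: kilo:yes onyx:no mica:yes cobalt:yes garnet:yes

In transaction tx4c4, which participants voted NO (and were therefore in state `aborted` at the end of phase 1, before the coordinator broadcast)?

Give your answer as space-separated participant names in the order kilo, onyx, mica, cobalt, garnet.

Answer: onyx

Derivation:
Txn tx4c4 phase 1: kilo yes -> prepared; onyx no -> aborted; mica yes -> prepared; cobalt yes -> prepared; garnet yes -> prepared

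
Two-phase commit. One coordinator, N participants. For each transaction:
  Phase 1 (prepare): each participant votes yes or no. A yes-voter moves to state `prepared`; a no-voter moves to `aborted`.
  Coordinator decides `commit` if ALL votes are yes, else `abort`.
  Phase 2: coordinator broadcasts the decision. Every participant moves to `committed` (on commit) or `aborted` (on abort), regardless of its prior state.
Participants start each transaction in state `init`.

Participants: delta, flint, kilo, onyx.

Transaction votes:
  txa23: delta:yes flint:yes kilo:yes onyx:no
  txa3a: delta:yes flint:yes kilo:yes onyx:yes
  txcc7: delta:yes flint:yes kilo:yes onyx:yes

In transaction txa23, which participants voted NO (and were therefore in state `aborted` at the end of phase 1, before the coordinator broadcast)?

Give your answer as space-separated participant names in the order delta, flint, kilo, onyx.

Txn txa23 phase 1: delta yes -> prepared; flint yes -> prepared; kilo yes -> prepared; onyx no -> aborted

Answer: onyx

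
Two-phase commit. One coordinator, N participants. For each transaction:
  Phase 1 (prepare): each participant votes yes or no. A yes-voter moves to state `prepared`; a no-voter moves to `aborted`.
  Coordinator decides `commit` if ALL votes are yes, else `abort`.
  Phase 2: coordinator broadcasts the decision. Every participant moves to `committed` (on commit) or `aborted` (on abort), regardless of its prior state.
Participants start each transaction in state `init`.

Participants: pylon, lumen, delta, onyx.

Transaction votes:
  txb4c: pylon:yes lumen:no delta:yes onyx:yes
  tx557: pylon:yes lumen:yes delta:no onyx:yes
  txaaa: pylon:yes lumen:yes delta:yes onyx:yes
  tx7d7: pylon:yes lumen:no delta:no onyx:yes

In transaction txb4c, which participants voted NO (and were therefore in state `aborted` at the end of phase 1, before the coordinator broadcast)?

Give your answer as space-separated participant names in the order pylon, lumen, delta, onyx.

Txn txb4c phase 1: pylon yes -> prepared; lumen no -> aborted; delta yes -> prepared; onyx yes -> prepared

Answer: lumen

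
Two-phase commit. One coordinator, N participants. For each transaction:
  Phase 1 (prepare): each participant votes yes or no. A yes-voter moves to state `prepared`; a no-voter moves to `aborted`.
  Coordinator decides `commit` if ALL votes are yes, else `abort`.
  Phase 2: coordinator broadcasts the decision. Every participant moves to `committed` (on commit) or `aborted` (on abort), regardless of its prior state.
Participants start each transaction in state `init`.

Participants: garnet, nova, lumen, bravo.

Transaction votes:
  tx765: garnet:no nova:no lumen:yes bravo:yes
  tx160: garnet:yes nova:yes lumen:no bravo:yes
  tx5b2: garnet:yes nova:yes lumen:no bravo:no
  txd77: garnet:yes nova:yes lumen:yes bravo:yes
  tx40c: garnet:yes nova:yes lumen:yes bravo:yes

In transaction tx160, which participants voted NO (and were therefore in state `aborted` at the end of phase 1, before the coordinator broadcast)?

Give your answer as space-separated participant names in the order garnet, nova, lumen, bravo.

Answer: lumen

Derivation:
Txn tx160 phase 1: garnet yes -> prepared; nova yes -> prepared; lumen no -> aborted; bravo yes -> prepared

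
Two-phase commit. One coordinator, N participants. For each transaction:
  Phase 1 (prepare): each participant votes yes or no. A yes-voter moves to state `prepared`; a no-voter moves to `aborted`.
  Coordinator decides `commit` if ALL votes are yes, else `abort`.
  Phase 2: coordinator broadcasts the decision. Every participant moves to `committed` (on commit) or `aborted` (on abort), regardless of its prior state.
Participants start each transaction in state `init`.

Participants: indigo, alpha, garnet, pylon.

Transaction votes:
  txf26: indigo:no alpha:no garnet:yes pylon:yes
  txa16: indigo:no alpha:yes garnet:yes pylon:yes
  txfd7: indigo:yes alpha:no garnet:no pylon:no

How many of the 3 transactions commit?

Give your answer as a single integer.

txf26: no from indigo, alpha -> abort (commits=0)
txa16: no from indigo -> abort (commits=0)
txfd7: no from alpha, garnet, pylon -> abort (commits=0)

Answer: 0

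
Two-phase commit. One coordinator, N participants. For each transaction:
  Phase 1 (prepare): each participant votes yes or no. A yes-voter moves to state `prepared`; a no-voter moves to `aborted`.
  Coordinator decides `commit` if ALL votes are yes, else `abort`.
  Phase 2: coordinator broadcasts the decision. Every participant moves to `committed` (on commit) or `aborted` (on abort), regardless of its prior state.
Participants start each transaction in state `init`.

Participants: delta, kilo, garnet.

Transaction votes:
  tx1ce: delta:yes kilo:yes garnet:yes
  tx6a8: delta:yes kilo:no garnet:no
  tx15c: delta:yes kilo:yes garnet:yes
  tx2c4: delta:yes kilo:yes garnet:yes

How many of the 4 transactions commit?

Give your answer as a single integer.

Answer: 3

Derivation:
tx1ce: all yes -> commit (commits=1)
tx6a8: no from kilo, garnet -> abort (commits=1)
tx15c: all yes -> commit (commits=2)
tx2c4: all yes -> commit (commits=3)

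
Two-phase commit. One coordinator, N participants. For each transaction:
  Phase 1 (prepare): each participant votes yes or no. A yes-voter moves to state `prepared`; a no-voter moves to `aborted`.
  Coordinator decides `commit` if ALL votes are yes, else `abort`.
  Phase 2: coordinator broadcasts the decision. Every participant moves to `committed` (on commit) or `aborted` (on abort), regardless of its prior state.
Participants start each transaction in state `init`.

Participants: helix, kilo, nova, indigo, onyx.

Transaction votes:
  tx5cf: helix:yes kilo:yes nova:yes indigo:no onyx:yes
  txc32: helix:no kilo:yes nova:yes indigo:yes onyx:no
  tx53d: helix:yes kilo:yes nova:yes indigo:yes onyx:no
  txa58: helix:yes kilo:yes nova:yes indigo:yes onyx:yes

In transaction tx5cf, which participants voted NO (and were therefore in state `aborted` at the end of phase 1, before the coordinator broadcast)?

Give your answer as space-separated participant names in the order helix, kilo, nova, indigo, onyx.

Answer: indigo

Derivation:
Txn tx5cf phase 1: helix yes -> prepared; kilo yes -> prepared; nova yes -> prepared; indigo no -> aborted; onyx yes -> prepared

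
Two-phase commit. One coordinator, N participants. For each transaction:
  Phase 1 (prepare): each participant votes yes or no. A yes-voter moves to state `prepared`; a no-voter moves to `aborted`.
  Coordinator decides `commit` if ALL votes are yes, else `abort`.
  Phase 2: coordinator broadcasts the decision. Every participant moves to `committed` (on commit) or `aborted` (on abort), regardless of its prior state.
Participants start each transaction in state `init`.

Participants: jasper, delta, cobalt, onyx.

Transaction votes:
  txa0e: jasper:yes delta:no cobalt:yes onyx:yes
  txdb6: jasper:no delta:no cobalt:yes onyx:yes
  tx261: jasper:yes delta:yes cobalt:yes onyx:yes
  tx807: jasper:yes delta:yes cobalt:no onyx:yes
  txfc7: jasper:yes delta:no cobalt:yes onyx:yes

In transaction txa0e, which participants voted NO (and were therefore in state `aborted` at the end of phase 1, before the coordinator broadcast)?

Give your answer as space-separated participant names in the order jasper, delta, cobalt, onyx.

Answer: delta

Derivation:
Txn txa0e phase 1: jasper yes -> prepared; delta no -> aborted; cobalt yes -> prepared; onyx yes -> prepared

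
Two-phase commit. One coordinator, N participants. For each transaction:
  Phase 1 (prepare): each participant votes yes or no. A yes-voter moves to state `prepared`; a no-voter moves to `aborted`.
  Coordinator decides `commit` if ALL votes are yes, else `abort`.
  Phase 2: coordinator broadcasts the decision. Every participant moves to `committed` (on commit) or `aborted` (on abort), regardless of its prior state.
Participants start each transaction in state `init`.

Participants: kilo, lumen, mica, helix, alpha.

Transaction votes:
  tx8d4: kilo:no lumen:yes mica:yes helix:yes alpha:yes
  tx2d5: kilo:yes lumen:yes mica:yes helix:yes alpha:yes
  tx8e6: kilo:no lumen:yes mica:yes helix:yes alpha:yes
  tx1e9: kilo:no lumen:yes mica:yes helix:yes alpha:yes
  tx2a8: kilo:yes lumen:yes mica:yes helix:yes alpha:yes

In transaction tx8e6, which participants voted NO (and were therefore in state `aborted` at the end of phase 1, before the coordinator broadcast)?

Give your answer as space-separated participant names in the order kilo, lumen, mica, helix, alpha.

Answer: kilo

Derivation:
Txn tx8e6 phase 1: kilo no -> aborted; lumen yes -> prepared; mica yes -> prepared; helix yes -> prepared; alpha yes -> prepared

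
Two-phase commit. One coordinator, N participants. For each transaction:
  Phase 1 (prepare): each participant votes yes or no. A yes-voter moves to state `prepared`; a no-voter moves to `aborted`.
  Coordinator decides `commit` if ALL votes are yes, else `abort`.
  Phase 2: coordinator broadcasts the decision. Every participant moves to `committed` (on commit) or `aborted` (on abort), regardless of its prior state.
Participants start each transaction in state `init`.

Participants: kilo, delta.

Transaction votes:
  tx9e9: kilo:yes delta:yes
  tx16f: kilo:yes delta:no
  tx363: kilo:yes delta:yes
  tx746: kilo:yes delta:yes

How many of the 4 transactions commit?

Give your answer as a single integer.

Answer: 3

Derivation:
tx9e9: all yes -> commit (commits=1)
tx16f: no from delta -> abort (commits=1)
tx363: all yes -> commit (commits=2)
tx746: all yes -> commit (commits=3)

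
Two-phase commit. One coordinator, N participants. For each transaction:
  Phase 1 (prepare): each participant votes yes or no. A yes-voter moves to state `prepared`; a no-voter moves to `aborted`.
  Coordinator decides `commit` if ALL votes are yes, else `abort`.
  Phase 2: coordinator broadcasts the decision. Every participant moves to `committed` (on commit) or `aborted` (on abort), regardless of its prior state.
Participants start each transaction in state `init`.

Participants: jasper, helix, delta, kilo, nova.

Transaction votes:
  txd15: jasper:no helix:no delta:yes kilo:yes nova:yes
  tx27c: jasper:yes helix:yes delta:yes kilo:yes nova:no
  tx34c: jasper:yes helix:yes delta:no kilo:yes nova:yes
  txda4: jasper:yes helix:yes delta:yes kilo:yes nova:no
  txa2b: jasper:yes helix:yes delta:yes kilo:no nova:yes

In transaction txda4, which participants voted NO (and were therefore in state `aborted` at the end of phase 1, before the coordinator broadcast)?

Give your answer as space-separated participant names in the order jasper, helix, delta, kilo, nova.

Txn txda4 phase 1: jasper yes -> prepared; helix yes -> prepared; delta yes -> prepared; kilo yes -> prepared; nova no -> aborted

Answer: nova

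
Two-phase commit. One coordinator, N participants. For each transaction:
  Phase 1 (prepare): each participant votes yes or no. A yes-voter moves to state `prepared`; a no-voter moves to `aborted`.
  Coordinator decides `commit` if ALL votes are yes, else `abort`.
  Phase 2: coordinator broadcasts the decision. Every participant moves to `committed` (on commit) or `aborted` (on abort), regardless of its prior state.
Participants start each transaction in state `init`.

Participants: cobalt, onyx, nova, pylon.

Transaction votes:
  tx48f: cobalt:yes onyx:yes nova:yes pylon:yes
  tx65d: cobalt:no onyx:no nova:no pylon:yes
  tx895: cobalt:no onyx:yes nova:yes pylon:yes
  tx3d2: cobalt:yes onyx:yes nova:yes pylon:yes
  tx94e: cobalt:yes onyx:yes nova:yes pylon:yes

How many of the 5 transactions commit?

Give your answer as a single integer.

Answer: 3

Derivation:
tx48f: all yes -> commit (commits=1)
tx65d: no from cobalt, onyx, nova -> abort (commits=1)
tx895: no from cobalt -> abort (commits=1)
tx3d2: all yes -> commit (commits=2)
tx94e: all yes -> commit (commits=3)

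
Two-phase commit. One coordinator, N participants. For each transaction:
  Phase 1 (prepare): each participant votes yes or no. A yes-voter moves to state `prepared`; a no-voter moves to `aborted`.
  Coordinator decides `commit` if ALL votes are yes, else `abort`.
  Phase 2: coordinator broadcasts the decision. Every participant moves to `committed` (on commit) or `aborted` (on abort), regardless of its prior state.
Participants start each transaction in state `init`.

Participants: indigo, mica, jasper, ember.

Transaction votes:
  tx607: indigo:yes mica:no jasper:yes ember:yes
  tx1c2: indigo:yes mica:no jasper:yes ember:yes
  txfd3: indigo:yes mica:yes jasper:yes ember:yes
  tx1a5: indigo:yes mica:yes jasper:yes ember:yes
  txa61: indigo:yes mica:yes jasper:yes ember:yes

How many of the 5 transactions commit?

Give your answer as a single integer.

Answer: 3

Derivation:
tx607: no from mica -> abort (commits=0)
tx1c2: no from mica -> abort (commits=0)
txfd3: all yes -> commit (commits=1)
tx1a5: all yes -> commit (commits=2)
txa61: all yes -> commit (commits=3)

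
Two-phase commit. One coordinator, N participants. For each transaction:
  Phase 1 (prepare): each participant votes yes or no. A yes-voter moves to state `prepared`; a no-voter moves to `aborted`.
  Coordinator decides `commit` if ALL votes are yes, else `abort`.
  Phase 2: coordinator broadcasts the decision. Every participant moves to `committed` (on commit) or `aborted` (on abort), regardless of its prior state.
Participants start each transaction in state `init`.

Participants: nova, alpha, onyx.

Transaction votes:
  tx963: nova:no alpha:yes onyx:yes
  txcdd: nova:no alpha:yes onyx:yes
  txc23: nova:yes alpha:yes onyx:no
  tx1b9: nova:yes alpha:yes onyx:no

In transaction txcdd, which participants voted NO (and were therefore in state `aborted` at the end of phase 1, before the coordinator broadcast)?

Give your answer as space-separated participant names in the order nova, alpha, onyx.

Answer: nova

Derivation:
Txn txcdd phase 1: nova no -> aborted; alpha yes -> prepared; onyx yes -> prepared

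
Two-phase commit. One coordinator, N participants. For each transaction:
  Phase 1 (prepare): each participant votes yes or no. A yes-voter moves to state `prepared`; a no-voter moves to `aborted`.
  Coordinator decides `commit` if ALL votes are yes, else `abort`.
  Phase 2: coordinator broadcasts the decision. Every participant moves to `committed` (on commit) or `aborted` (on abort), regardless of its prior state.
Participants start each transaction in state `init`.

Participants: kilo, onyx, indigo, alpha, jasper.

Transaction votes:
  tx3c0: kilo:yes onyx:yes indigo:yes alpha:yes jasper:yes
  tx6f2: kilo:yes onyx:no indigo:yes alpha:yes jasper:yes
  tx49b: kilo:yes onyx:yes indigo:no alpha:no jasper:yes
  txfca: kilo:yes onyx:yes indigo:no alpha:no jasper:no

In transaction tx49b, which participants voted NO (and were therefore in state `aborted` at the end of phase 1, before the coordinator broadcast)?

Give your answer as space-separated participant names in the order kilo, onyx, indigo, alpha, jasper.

Txn tx49b phase 1: kilo yes -> prepared; onyx yes -> prepared; indigo no -> aborted; alpha no -> aborted; jasper yes -> prepared

Answer: indigo alpha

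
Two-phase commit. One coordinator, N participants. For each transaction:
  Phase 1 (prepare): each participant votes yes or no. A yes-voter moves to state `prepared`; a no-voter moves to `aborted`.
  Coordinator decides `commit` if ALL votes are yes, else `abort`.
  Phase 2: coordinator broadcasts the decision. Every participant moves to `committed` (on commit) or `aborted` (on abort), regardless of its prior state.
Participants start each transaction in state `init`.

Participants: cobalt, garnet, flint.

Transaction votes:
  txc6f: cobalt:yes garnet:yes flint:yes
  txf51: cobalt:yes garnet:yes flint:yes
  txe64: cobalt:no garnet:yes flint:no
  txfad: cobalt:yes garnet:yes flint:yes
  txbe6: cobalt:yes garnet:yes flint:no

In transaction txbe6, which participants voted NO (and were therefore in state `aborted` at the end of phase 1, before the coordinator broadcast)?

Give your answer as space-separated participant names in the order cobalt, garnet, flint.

Txn txbe6 phase 1: cobalt yes -> prepared; garnet yes -> prepared; flint no -> aborted

Answer: flint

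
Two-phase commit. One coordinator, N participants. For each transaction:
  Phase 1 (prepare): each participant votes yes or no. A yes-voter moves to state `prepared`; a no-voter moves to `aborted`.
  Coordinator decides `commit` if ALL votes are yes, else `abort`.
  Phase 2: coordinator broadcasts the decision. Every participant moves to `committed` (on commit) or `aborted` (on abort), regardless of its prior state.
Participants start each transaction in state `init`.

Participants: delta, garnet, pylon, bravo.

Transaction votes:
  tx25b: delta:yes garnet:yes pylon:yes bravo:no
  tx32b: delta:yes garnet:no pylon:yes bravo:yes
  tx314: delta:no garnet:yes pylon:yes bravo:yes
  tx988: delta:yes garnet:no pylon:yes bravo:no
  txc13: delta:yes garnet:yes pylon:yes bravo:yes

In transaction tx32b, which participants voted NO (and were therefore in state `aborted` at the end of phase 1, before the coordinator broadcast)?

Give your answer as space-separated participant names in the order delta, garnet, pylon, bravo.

Answer: garnet

Derivation:
Txn tx32b phase 1: delta yes -> prepared; garnet no -> aborted; pylon yes -> prepared; bravo yes -> prepared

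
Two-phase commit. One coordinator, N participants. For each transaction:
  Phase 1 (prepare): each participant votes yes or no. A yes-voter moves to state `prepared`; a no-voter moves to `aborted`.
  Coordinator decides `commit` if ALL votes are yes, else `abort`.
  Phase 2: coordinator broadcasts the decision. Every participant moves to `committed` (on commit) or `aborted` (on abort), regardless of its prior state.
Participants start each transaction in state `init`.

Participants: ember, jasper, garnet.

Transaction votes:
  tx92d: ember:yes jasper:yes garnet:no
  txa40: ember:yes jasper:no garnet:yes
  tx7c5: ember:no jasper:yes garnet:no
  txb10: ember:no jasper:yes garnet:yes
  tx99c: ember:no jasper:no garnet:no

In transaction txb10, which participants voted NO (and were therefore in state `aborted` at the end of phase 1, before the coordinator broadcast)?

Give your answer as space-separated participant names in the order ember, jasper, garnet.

Answer: ember

Derivation:
Txn txb10 phase 1: ember no -> aborted; jasper yes -> prepared; garnet yes -> prepared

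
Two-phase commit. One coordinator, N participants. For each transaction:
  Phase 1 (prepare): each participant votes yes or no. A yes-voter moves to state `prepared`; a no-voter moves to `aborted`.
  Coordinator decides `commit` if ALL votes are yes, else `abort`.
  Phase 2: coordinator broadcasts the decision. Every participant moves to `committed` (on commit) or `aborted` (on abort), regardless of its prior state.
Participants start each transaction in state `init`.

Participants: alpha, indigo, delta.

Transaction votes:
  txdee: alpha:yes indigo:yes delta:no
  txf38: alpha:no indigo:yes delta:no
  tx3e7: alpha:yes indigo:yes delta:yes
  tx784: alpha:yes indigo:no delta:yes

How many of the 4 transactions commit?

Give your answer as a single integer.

Answer: 1

Derivation:
txdee: no from delta -> abort (commits=0)
txf38: no from alpha, delta -> abort (commits=0)
tx3e7: all yes -> commit (commits=1)
tx784: no from indigo -> abort (commits=1)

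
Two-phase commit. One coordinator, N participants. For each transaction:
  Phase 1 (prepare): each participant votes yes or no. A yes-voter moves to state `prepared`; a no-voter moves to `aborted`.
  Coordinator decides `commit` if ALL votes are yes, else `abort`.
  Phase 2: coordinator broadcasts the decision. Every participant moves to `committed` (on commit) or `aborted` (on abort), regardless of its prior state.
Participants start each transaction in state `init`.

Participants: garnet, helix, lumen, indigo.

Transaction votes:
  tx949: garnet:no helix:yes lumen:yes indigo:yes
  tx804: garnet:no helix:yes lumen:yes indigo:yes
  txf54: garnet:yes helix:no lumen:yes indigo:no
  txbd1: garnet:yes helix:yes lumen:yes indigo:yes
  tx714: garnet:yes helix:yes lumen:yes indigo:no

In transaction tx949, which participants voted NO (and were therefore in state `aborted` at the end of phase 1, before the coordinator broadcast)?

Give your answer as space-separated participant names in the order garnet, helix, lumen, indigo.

Txn tx949 phase 1: garnet no -> aborted; helix yes -> prepared; lumen yes -> prepared; indigo yes -> prepared

Answer: garnet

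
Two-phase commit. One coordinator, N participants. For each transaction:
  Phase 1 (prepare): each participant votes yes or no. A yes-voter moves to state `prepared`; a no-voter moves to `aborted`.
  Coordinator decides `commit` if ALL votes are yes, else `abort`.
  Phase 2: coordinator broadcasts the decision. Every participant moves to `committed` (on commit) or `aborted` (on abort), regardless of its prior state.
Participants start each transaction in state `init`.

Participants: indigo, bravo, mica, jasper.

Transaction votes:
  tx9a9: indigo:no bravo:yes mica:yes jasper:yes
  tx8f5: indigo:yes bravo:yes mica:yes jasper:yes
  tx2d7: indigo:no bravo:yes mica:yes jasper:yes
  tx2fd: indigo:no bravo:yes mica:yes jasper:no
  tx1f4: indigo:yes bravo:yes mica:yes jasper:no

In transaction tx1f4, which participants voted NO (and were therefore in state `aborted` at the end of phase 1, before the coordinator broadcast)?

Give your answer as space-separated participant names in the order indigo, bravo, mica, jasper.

Answer: jasper

Derivation:
Txn tx1f4 phase 1: indigo yes -> prepared; bravo yes -> prepared; mica yes -> prepared; jasper no -> aborted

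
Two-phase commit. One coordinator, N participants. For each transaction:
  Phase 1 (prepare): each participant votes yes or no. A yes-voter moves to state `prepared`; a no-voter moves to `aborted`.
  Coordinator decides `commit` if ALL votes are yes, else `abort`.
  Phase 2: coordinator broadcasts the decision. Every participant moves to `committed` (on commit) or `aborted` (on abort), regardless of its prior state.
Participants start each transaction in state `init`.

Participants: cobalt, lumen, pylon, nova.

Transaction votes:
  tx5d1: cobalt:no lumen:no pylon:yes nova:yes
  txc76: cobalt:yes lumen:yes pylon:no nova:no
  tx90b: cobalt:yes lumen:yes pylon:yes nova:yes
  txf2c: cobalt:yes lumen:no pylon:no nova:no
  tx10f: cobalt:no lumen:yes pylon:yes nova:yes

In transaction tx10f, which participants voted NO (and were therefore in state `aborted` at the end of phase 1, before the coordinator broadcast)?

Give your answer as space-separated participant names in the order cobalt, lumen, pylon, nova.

Answer: cobalt

Derivation:
Txn tx10f phase 1: cobalt no -> aborted; lumen yes -> prepared; pylon yes -> prepared; nova yes -> prepared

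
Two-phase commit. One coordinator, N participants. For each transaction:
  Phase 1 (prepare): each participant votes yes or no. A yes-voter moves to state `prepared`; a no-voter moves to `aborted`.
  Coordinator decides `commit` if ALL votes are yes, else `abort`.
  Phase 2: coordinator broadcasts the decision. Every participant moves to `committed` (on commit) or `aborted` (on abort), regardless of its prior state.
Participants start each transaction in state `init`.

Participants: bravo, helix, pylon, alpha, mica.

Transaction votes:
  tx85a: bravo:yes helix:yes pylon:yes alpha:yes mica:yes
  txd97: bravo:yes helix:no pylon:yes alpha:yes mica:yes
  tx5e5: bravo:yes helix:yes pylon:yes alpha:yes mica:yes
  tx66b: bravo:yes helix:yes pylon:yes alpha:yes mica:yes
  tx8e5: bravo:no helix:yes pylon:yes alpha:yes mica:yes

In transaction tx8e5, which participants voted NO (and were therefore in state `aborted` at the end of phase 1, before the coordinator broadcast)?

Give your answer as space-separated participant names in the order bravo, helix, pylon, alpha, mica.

Answer: bravo

Derivation:
Txn tx8e5 phase 1: bravo no -> aborted; helix yes -> prepared; pylon yes -> prepared; alpha yes -> prepared; mica yes -> prepared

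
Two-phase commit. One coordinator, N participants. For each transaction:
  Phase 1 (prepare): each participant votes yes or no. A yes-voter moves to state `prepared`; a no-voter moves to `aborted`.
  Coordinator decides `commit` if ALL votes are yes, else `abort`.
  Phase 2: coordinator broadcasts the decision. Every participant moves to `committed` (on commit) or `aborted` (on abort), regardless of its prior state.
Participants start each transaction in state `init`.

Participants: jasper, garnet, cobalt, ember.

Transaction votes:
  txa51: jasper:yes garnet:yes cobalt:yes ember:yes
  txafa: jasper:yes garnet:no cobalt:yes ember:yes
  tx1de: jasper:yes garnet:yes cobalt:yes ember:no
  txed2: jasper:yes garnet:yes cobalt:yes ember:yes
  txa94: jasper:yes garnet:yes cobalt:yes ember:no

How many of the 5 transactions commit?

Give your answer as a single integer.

txa51: all yes -> commit (commits=1)
txafa: no from garnet -> abort (commits=1)
tx1de: no from ember -> abort (commits=1)
txed2: all yes -> commit (commits=2)
txa94: no from ember -> abort (commits=2)

Answer: 2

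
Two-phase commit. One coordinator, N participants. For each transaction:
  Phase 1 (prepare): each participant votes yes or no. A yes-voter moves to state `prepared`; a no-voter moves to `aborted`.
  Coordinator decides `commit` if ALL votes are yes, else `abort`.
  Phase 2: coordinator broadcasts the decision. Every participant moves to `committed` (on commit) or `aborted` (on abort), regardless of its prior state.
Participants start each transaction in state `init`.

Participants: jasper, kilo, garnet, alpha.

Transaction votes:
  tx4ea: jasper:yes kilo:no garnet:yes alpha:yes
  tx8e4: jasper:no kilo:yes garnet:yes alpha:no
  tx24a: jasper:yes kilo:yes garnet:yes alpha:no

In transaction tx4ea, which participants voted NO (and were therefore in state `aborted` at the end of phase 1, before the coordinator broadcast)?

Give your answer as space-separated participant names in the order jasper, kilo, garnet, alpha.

Answer: kilo

Derivation:
Txn tx4ea phase 1: jasper yes -> prepared; kilo no -> aborted; garnet yes -> prepared; alpha yes -> prepared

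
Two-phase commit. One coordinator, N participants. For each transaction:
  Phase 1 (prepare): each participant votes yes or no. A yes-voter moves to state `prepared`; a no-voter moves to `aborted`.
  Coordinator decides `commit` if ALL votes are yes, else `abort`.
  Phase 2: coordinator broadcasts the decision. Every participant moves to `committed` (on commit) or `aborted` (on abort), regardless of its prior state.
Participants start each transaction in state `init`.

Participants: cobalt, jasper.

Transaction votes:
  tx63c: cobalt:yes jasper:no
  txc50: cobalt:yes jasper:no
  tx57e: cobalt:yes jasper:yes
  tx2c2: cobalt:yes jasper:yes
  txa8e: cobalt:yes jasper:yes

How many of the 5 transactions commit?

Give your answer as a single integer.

Answer: 3

Derivation:
tx63c: no from jasper -> abort (commits=0)
txc50: no from jasper -> abort (commits=0)
tx57e: all yes -> commit (commits=1)
tx2c2: all yes -> commit (commits=2)
txa8e: all yes -> commit (commits=3)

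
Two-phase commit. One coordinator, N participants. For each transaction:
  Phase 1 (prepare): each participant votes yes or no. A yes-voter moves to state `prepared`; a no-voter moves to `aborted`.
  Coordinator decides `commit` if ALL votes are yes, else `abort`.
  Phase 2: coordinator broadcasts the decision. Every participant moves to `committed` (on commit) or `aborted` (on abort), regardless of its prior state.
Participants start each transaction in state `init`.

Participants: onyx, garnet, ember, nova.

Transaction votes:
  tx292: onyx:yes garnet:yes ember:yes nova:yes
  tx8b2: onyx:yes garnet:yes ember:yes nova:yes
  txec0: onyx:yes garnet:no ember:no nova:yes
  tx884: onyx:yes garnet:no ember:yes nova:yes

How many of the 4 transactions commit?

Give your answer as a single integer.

Answer: 2

Derivation:
tx292: all yes -> commit (commits=1)
tx8b2: all yes -> commit (commits=2)
txec0: no from garnet, ember -> abort (commits=2)
tx884: no from garnet -> abort (commits=2)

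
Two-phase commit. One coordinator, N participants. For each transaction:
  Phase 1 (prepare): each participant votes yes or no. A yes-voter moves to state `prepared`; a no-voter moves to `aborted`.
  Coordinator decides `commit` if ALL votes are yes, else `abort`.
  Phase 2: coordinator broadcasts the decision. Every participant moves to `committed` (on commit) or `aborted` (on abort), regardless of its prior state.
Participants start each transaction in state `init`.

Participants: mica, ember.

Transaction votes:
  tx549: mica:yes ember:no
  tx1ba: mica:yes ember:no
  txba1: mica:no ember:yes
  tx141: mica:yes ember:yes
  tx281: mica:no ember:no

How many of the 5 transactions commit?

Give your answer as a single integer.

tx549: no from ember -> abort (commits=0)
tx1ba: no from ember -> abort (commits=0)
txba1: no from mica -> abort (commits=0)
tx141: all yes -> commit (commits=1)
tx281: no from mica, ember -> abort (commits=1)

Answer: 1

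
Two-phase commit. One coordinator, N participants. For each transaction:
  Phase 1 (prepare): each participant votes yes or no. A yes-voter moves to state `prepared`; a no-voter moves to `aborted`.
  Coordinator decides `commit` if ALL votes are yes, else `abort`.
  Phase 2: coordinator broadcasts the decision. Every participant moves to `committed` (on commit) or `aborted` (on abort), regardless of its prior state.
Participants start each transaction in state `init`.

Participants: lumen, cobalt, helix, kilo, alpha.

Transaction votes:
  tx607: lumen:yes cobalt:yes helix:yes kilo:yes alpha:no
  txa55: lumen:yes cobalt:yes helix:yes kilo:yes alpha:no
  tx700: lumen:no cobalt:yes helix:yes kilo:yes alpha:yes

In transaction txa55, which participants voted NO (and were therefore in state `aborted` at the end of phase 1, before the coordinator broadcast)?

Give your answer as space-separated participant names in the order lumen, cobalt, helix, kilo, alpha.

Txn txa55 phase 1: lumen yes -> prepared; cobalt yes -> prepared; helix yes -> prepared; kilo yes -> prepared; alpha no -> aborted

Answer: alpha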